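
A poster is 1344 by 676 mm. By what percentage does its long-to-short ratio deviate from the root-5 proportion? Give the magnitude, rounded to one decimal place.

Ratio = 1344 / 676 ≈ 1.9882.
Ideal root-5 ≈ 2.2361. |1.9882 − 2.2361| / 2.2361 ≈ 11.09% → 11.1%.

11.1%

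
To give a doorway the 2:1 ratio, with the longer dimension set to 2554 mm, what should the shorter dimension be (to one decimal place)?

2:1 = 2.00000.
Shorter side = 2554 ÷ 2.00000 ≈ 1277.000 → 1277.0 mm.

1277.0 mm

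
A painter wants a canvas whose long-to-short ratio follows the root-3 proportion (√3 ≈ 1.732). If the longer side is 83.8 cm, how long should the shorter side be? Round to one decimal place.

48.4 cm

root-3 ≈ 1.73205.
Shorter side = 83.8 ÷ 1.73205 ≈ 48.382 → 48.4 cm.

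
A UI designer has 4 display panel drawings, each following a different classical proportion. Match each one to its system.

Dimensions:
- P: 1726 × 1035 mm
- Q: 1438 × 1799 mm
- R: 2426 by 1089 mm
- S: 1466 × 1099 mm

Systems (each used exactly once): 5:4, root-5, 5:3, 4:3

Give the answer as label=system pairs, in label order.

P = 1726/1035 ≈ 1.668 → 5:3 (1.667)
Q = 1799/1438 ≈ 1.251 → 5:4 (1.250)
R = 2426/1089 ≈ 2.228 → root-5 (2.236)
S = 1466/1099 ≈ 1.334 → 4:3 (1.333)

P=5:3, Q=5:4, R=root-5, S=4:3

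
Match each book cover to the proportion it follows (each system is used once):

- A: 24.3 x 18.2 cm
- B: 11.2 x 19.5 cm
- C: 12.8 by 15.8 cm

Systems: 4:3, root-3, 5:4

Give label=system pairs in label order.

Ratios: A ≈ 1.335; B ≈ 1.741; C ≈ 1.234.
Targets: 4:3 ≈ 1.333; root-3 ≈ 1.732; 5:4 ≈ 1.250.

A=4:3, B=root-3, C=5:4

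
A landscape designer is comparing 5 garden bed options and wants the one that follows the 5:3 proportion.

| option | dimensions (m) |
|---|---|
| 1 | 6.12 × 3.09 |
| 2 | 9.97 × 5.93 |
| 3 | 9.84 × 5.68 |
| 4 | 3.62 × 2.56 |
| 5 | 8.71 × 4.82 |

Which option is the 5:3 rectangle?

2

Ratios (long/short): 1 ≈ 1.981; 2 ≈ 1.681; 3 ≈ 1.732; 4 ≈ 1.414; 5 ≈ 1.807.
5:3 ≈ 1.667; option 2 is nearest (Δ 0.014).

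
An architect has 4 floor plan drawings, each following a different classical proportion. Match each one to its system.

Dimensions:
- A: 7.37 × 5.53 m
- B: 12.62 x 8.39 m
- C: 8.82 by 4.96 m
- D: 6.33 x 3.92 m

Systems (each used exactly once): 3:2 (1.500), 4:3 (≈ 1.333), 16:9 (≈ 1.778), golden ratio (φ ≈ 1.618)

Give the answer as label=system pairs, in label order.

A = 7.37/5.53 ≈ 1.333 → 4:3 (1.333)
B = 12.62/8.39 ≈ 1.504 → 3:2 (1.500)
C = 8.82/4.96 ≈ 1.778 → 16:9 (1.778)
D = 6.33/3.92 ≈ 1.615 → golden ratio (1.618)

A=4:3, B=3:2, C=16:9, D=golden ratio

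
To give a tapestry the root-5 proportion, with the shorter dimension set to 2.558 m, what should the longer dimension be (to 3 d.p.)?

root-5 ≈ 2.23607.
Longer side = 2.558 × 2.23607 ≈ 5.71987 → 5.720 m.

5.720 m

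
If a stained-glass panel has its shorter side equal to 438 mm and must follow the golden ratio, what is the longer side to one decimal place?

golden ratio ≈ 1.61803.
Longer side = 438 × 1.61803 ≈ 708.697 → 708.7 mm.

708.7 mm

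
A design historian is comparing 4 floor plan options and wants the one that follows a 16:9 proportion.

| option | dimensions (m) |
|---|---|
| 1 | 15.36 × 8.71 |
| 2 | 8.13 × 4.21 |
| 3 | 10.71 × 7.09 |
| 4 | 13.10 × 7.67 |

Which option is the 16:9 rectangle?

1

Ratios (long/short): 1 ≈ 1.763; 2 ≈ 1.931; 3 ≈ 1.511; 4 ≈ 1.708.
16:9 ≈ 1.778; option 1 is nearest (Δ 0.015).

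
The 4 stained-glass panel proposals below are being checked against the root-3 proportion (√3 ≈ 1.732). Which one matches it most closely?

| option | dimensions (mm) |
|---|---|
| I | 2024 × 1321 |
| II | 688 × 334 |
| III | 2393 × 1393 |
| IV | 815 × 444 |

Ratios (long/short): I ≈ 1.532; II ≈ 2.060; III ≈ 1.718; IV ≈ 1.836.
root-3 ≈ 1.732; option III is nearest (Δ 0.014).

III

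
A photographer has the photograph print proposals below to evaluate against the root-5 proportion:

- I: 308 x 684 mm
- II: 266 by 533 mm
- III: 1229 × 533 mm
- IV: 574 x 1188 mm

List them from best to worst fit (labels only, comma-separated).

Ratios: I = 684 / 308 ≈ 2.221; II = 533 / 266 ≈ 2.004; III = 1229 / 533 ≈ 2.306; IV = 1188 / 574 ≈ 2.070.
|Δ from 2.236|: I 0.015; II 0.232; III 0.070; IV 0.166.

I, III, IV, II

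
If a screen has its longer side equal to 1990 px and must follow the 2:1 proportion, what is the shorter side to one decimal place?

2:1 = 2.00000.
Shorter side = 1990 ÷ 2.00000 ≈ 995.000 → 995.0 px.

995.0 px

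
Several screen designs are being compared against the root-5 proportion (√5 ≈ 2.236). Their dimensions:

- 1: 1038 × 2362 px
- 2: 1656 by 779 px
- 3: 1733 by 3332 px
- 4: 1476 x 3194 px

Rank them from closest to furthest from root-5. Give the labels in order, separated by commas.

1: 2362/1038 ≈ 2.276 → |2.276 − 2.236| = 0.040
2: 1656/779 ≈ 2.126 → |2.126 − 2.236| = 0.110
3: 3332/1733 ≈ 1.923 → |1.923 − 2.236| = 0.313
4: 3194/1476 ≈ 2.164 → |2.164 − 2.236| = 0.072

1, 4, 2, 3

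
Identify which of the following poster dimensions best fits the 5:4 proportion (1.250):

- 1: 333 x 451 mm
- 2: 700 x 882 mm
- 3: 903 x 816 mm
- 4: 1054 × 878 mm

Target 5:4 ≈ 1.250.
1: 1.354 (Δ0.104)  2: 1.260 (Δ0.010)  3: 1.107 (Δ0.143)  4: 1.200 (Δ0.050)

2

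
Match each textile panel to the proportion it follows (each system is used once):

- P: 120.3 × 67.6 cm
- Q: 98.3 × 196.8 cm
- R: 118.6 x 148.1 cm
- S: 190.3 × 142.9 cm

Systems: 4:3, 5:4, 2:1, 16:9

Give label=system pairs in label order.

Ratios: P ≈ 1.780; Q ≈ 2.002; R ≈ 1.249; S ≈ 1.332.
Targets: 4:3 ≈ 1.333; 5:4 ≈ 1.250; 2:1 ≈ 2.000; 16:9 ≈ 1.778.

P=16:9, Q=2:1, R=5:4, S=4:3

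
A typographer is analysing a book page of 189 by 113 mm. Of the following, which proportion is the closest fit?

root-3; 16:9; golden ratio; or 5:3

Ratio = 189 / 113 ≈ 1.673.
Distances: root-3 1.732 (Δ 0.059); 16:9 1.778 (Δ 0.105); golden ratio 1.618 (Δ 0.055); 5:3 1.667 (Δ 0.006).

5:3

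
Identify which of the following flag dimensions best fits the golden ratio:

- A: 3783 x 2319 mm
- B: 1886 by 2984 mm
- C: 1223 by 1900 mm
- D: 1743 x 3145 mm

Ratios (long/short): A ≈ 1.631; B ≈ 1.582; C ≈ 1.554; D ≈ 1.804.
golden ratio ≈ 1.618; option A is nearest (Δ 0.013).

A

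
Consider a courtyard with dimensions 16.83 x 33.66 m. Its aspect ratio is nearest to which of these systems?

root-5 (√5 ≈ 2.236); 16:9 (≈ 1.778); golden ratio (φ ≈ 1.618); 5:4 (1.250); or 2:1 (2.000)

2:1

33.66/16.83 ≈ 2.000. Nearest candidates are 2:1 (2.000, off by 0.000) and 16:9 (1.778, off by 0.222).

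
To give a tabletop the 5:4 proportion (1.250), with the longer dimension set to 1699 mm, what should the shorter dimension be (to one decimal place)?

5:4 = 1.25000.
Shorter side = 1699 ÷ 1.25000 ≈ 1359.200 → 1359.2 mm.

1359.2 mm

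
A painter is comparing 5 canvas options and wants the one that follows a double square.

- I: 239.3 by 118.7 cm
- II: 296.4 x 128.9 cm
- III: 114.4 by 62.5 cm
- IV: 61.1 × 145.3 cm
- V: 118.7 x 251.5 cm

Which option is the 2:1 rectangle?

I

Ratios (long/short): I ≈ 2.016; II ≈ 2.299; III ≈ 1.830; IV ≈ 2.378; V ≈ 2.119.
2:1 ≈ 2.000; option I is nearest (Δ 0.016).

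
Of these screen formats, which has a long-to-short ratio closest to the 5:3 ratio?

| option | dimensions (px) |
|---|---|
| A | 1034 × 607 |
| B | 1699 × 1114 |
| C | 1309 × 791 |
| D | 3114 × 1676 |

C

Target 5:3 ≈ 1.667.
A: 1.703 (Δ0.036)  B: 1.525 (Δ0.142)  C: 1.655 (Δ0.012)  D: 1.858 (Δ0.191)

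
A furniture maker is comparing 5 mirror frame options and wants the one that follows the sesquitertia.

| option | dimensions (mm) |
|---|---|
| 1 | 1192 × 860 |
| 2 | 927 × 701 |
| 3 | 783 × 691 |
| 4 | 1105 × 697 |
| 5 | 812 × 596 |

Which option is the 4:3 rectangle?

Ratios (long/short): 1 ≈ 1.386; 2 ≈ 1.322; 3 ≈ 1.133; 4 ≈ 1.585; 5 ≈ 1.362.
4:3 ≈ 1.333; option 2 is nearest (Δ 0.011).

2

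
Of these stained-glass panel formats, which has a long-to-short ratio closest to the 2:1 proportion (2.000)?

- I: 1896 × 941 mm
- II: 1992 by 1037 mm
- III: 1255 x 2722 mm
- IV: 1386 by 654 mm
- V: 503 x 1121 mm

Target 2:1 ≈ 2.000.
I: 2.015 (Δ0.015)  II: 1.921 (Δ0.079)  III: 2.169 (Δ0.169)  IV: 2.119 (Δ0.119)  V: 2.229 (Δ0.229)

I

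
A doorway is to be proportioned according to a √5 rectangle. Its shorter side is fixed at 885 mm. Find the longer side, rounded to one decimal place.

1978.9 mm

root-5 ≈ 2.23607.
Longer side = 885 × 2.23607 ≈ 1978.922 → 1978.9 mm.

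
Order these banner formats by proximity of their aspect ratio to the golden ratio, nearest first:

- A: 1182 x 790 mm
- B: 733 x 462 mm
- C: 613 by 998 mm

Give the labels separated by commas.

C, B, A

A: 1182/790 ≈ 1.496 → |1.496 − 1.618| = 0.122
B: 733/462 ≈ 1.587 → |1.587 − 1.618| = 0.031
C: 998/613 ≈ 1.628 → |1.628 − 1.618| = 0.010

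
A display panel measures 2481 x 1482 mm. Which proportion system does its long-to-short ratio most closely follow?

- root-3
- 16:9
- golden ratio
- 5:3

5:3

Ratio = 2481 / 1482 ≈ 1.674.
Distances: root-3 1.732 (Δ 0.058); 16:9 1.778 (Δ 0.104); golden ratio 1.618 (Δ 0.056); 5:3 1.667 (Δ 0.007).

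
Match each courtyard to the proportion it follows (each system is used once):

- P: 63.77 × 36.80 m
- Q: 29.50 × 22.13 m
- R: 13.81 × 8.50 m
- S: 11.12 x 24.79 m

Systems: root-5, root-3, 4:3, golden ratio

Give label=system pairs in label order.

P = 63.77/36.80 ≈ 1.733 → root-3 (1.732)
Q = 29.50/22.13 ≈ 1.333 → 4:3 (1.333)
R = 13.81/8.50 ≈ 1.625 → golden ratio (1.618)
S = 24.79/11.12 ≈ 2.229 → root-5 (2.236)

P=root-3, Q=4:3, R=golden ratio, S=root-5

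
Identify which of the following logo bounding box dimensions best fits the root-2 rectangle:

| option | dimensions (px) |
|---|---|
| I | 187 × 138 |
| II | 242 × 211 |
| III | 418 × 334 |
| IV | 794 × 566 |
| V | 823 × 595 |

Target root-2 ≈ 1.414.
I: 1.355 (Δ0.059)  II: 1.147 (Δ0.267)  III: 1.251 (Δ0.163)  IV: 1.403 (Δ0.011)  V: 1.383 (Δ0.031)

IV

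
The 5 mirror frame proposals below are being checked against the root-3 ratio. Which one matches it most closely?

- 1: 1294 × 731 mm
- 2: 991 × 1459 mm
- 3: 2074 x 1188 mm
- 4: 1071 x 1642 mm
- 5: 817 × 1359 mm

3

Ratios (long/short): 1 ≈ 1.770; 2 ≈ 1.472; 3 ≈ 1.746; 4 ≈ 1.533; 5 ≈ 1.663.
root-3 ≈ 1.732; option 3 is nearest (Δ 0.014).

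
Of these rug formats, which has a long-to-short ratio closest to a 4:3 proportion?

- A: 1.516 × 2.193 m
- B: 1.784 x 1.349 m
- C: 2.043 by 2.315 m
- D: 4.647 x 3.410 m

Ratios (long/short): A ≈ 1.447; B ≈ 1.322; C ≈ 1.133; D ≈ 1.363.
4:3 ≈ 1.333; option B is nearest (Δ 0.011).

B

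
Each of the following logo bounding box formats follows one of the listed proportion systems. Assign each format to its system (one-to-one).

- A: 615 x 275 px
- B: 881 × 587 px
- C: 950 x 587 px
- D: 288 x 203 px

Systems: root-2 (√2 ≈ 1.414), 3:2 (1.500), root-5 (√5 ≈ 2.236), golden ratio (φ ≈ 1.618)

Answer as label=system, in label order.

Ratios: A ≈ 2.236; B ≈ 1.501; C ≈ 1.618; D ≈ 1.419.
Targets: root-2 ≈ 1.414; 3:2 ≈ 1.500; root-5 ≈ 2.236; golden ratio ≈ 1.618.

A=root-5, B=3:2, C=golden ratio, D=root-2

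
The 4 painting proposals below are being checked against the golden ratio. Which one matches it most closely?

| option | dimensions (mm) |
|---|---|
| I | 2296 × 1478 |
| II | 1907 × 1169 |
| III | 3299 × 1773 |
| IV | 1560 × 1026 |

II

Target golden ratio ≈ 1.618.
I: 1.553 (Δ0.065)  II: 1.631 (Δ0.013)  III: 1.861 (Δ0.243)  IV: 1.520 (Δ0.098)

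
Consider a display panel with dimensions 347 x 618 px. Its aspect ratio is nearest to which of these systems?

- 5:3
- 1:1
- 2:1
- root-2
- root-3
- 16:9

16:9

618/347 ≈ 1.781. Nearest candidates are 16:9 (1.778, off by 0.003) and root-3 (1.732, off by 0.049).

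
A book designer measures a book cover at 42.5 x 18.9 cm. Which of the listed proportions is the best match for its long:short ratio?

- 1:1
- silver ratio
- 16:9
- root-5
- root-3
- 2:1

42.5/18.9 ≈ 2.249. Nearest candidates are root-5 (2.236, off by 0.013) and silver ratio (2.414, off by 0.165).

root-5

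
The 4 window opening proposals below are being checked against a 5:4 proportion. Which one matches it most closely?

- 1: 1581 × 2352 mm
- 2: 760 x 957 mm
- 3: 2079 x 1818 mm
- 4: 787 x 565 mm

Target 5:4 ≈ 1.250.
1: 1.488 (Δ0.238)  2: 1.259 (Δ0.009)  3: 1.144 (Δ0.106)  4: 1.393 (Δ0.143)

2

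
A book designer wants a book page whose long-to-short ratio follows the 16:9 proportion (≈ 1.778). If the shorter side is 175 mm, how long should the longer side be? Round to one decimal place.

16:9 ≈ 1.77778.
Longer side = 175 × 1.77778 ≈ 311.111 → 311.1 mm.

311.1 mm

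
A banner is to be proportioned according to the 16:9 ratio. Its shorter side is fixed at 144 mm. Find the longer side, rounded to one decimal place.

256.0 mm

16:9 ≈ 1.77778.
Longer side = 144 × 1.77778 ≈ 256.000 → 256.0 mm.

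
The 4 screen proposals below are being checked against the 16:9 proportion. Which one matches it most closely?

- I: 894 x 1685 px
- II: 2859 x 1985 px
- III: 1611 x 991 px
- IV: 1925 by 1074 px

IV

Target 16:9 ≈ 1.778.
I: 1.885 (Δ0.107)  II: 1.440 (Δ0.338)  III: 1.626 (Δ0.152)  IV: 1.792 (Δ0.014)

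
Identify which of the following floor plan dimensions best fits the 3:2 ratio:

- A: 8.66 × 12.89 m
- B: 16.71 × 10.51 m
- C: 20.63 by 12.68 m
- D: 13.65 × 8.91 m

A

Ratios (long/short): A ≈ 1.488; B ≈ 1.590; C ≈ 1.627; D ≈ 1.532.
3:2 ≈ 1.500; option A is nearest (Δ 0.012).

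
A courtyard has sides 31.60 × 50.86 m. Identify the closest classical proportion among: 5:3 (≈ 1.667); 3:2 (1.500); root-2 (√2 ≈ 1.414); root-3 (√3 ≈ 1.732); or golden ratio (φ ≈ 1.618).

golden ratio

Ratio = 50.86 / 31.60 ≈ 1.609.
Distances: 5:3 1.667 (Δ 0.058); 3:2 1.500 (Δ 0.109); root-2 1.414 (Δ 0.195); root-3 1.732 (Δ 0.123); golden ratio 1.618 (Δ 0.009).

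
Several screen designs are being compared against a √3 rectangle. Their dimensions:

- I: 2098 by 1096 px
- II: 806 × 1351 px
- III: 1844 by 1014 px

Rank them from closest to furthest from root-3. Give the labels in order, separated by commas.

II, III, I

Ratios: I = 2098 / 1096 ≈ 1.914; II = 1351 / 806 ≈ 1.676; III = 1844 / 1014 ≈ 1.819.
|Δ from 1.732|: I 0.182; II 0.056; III 0.087.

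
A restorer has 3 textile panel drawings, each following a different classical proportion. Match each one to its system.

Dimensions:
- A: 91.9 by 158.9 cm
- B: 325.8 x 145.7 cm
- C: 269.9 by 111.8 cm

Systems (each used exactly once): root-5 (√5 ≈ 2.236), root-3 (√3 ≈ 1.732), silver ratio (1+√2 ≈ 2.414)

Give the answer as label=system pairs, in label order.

A = 158.9/91.9 ≈ 1.729 → root-3 (1.732)
B = 325.8/145.7 ≈ 2.236 → root-5 (2.236)
C = 269.9/111.8 ≈ 2.414 → silver ratio (2.414)

A=root-3, B=root-5, C=silver ratio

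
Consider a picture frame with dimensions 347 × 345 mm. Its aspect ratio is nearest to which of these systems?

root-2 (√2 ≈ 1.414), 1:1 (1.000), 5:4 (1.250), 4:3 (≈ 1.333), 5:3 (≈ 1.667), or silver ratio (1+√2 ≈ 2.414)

1:1

Ratio = 347 / 345 ≈ 1.006.
Distances: root-2 1.414 (Δ 0.408); 1:1 1.000 (Δ 0.006); 5:4 1.250 (Δ 0.244); 4:3 1.333 (Δ 0.327); 5:3 1.667 (Δ 0.661); silver ratio 2.414 (Δ 1.408).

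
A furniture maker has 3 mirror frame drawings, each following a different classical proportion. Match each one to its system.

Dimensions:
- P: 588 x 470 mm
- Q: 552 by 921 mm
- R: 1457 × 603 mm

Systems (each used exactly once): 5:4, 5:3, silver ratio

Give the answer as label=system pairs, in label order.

P = 588/470 ≈ 1.251 → 5:4 (1.250)
Q = 921/552 ≈ 1.668 → 5:3 (1.667)
R = 1457/603 ≈ 2.416 → silver ratio (2.414)

P=5:4, Q=5:3, R=silver ratio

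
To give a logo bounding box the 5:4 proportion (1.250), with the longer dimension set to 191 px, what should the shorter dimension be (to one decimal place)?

152.8 px

5:4 = 1.25000.
Shorter side = 191 ÷ 1.25000 ≈ 152.800 → 152.8 px.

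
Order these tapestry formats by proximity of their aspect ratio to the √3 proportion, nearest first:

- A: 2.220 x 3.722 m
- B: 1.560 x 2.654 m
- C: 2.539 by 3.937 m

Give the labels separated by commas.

B, A, C

A: 3.722/2.220 ≈ 1.677 → |1.677 − 1.732| = 0.055
B: 2.654/1.560 ≈ 1.701 → |1.701 − 1.732| = 0.031
C: 3.937/2.539 ≈ 1.551 → |1.551 − 1.732| = 0.181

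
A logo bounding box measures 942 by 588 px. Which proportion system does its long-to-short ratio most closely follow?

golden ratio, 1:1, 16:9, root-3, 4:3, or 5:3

golden ratio

942/588 ≈ 1.602. Nearest candidates are golden ratio (1.618, off by 0.016) and 5:3 (1.667, off by 0.065).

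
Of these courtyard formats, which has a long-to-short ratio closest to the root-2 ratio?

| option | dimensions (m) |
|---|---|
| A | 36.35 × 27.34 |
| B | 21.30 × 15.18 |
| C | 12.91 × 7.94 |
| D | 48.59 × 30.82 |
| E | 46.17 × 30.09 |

Target root-2 ≈ 1.414.
A: 1.330 (Δ0.084)  B: 1.403 (Δ0.011)  C: 1.626 (Δ0.212)  D: 1.577 (Δ0.163)  E: 1.534 (Δ0.120)

B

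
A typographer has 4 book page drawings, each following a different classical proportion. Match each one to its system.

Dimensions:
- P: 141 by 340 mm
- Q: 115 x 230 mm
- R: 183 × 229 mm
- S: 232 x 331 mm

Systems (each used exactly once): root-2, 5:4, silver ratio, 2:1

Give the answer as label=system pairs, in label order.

P = 340/141 ≈ 2.411 → silver ratio (2.414)
Q = 230/115 ≈ 2.000 → 2:1 (2.000)
R = 229/183 ≈ 1.251 → 5:4 (1.250)
S = 331/232 ≈ 1.427 → root-2 (1.414)

P=silver ratio, Q=2:1, R=5:4, S=root-2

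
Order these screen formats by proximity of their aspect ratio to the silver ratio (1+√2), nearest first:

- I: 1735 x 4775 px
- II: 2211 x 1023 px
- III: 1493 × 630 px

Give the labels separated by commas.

I: 4775/1735 ≈ 2.752 → |2.752 − 2.414| = 0.338
II: 2211/1023 ≈ 2.161 → |2.161 − 2.414| = 0.253
III: 1493/630 ≈ 2.370 → |2.370 − 2.414| = 0.044

III, II, I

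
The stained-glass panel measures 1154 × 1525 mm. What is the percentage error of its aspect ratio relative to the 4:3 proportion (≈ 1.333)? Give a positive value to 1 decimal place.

0.9%

Ratio = 1525 / 1154 ≈ 1.3215.
Ideal 4:3 ≈ 1.3333. |1.3215 − 1.3333| / 1.3333 ≈ 0.89% → 0.9%.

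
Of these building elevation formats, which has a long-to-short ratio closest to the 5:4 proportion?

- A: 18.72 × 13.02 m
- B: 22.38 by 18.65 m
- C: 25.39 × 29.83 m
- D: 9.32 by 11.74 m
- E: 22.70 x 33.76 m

Target 5:4 ≈ 1.250.
A: 1.438 (Δ0.188)  B: 1.200 (Δ0.050)  C: 1.175 (Δ0.075)  D: 1.260 (Δ0.010)  E: 1.487 (Δ0.237)

D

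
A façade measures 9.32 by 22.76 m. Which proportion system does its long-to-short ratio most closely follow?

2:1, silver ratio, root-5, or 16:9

Ratio = 22.76 / 9.32 ≈ 2.442.
Distances: 2:1 2.000 (Δ 0.442); silver ratio 2.414 (Δ 0.028); root-5 2.236 (Δ 0.206); 16:9 1.778 (Δ 0.664).

silver ratio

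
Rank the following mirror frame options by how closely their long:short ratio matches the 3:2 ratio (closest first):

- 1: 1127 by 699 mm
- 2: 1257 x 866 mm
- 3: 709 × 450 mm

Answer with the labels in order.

2, 3, 1

Ratios: 1 = 1127 / 699 ≈ 1.612; 2 = 1257 / 866 ≈ 1.452; 3 = 709 / 450 ≈ 1.576.
|Δ from 1.500|: 1 0.112; 2 0.048; 3 0.076.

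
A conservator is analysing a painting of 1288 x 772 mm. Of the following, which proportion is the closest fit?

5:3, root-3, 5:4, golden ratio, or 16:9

Ratio = 1288 / 772 ≈ 1.668.
Distances: 5:3 1.667 (Δ 0.001); root-3 1.732 (Δ 0.064); 5:4 1.250 (Δ 0.418); golden ratio 1.618 (Δ 0.050); 16:9 1.778 (Δ 0.110).

5:3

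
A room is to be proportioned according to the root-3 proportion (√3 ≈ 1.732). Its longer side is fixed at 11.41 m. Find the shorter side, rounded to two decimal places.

6.59 m

root-3 ≈ 1.73205.
Shorter side = 11.41 ÷ 1.73205 ≈ 6.5876 → 6.59 m.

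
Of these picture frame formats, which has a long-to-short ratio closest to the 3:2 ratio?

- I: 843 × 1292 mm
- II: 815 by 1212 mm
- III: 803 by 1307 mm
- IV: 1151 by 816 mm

II

Ratios (long/short): I ≈ 1.533; II ≈ 1.487; III ≈ 1.628; IV ≈ 1.411.
3:2 ≈ 1.500; option II is nearest (Δ 0.013).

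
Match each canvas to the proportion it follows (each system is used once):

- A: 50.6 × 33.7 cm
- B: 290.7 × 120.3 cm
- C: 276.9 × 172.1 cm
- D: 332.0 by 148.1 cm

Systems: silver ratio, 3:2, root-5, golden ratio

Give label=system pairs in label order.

A = 50.6/33.7 ≈ 1.501 → 3:2 (1.500)
B = 290.7/120.3 ≈ 2.416 → silver ratio (2.414)
C = 276.9/172.1 ≈ 1.609 → golden ratio (1.618)
D = 332.0/148.1 ≈ 2.242 → root-5 (2.236)

A=3:2, B=silver ratio, C=golden ratio, D=root-5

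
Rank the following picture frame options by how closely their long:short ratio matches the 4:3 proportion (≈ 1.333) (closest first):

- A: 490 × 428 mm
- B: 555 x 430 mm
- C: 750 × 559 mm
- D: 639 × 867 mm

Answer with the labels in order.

C, D, B, A

Ratios: A = 490 / 428 ≈ 1.145; B = 555 / 430 ≈ 1.291; C = 750 / 559 ≈ 1.342; D = 867 / 639 ≈ 1.357.
|Δ from 1.333|: A 0.188; B 0.042; C 0.009; D 0.024.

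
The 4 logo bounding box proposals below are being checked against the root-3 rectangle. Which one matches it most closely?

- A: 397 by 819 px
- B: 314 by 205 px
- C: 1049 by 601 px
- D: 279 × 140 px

Target root-3 ≈ 1.732.
A: 2.063 (Δ0.331)  B: 1.532 (Δ0.200)  C: 1.745 (Δ0.013)  D: 1.993 (Δ0.261)

C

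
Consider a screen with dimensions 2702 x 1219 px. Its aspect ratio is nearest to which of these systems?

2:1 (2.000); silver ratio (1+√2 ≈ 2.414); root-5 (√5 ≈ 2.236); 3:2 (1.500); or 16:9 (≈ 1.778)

root-5

2702/1219 ≈ 2.217. Nearest candidates are root-5 (2.236, off by 0.019) and silver ratio (2.414, off by 0.197).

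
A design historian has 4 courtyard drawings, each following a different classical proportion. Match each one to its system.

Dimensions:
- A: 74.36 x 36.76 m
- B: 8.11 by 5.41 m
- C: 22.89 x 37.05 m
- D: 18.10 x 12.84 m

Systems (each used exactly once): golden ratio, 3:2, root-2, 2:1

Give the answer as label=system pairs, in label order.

A = 74.36/36.76 ≈ 2.023 → 2:1 (2.000)
B = 8.11/5.41 ≈ 1.499 → 3:2 (1.500)
C = 37.05/22.89 ≈ 1.619 → golden ratio (1.618)
D = 18.10/12.84 ≈ 1.410 → root-2 (1.414)

A=2:1, B=3:2, C=golden ratio, D=root-2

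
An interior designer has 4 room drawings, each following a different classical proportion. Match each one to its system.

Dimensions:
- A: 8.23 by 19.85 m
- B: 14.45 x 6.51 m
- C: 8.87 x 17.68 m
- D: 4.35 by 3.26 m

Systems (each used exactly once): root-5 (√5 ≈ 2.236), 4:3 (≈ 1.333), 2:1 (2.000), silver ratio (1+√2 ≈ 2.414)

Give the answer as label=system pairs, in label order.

A = 19.85/8.23 ≈ 2.412 → silver ratio (2.414)
B = 14.45/6.51 ≈ 2.220 → root-5 (2.236)
C = 17.68/8.87 ≈ 1.993 → 2:1 (2.000)
D = 4.35/3.26 ≈ 1.334 → 4:3 (1.333)

A=silver ratio, B=root-5, C=2:1, D=4:3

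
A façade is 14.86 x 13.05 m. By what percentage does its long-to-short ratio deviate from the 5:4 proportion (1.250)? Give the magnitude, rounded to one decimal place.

8.9%

Ratio = 14.86 / 13.05 ≈ 1.1387.
Ideal 5:4 = 1.2500. |1.1387 − 1.2500| / 1.2500 ≈ 8.90% → 8.9%.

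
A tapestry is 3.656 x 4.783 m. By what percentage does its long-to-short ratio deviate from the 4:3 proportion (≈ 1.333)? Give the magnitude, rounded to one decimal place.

1.9%

Ratio = 4.783 / 3.656 ≈ 1.3083.
Ideal 4:3 ≈ 1.3333. |1.3083 − 1.3333| / 1.3333 ≈ 1.88% → 1.9%.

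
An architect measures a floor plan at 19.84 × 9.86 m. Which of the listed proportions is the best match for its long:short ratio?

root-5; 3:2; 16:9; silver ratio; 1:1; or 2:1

Ratio = 19.84 / 9.86 ≈ 2.012.
Distances: root-5 2.236 (Δ 0.224); 3:2 1.500 (Δ 0.512); 16:9 1.778 (Δ 0.234); silver ratio 2.414 (Δ 0.402); 1:1 1.000 (Δ 1.012); 2:1 2.000 (Δ 0.012).

2:1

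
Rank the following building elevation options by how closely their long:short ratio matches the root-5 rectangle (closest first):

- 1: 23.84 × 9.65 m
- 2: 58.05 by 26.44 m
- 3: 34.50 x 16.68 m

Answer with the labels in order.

2, 3, 1

Ratios: 1 = 23.84 / 9.65 ≈ 2.470; 2 = 58.05 / 26.44 ≈ 2.196; 3 = 34.50 / 16.68 ≈ 2.068.
|Δ from 2.236|: 1 0.234; 2 0.040; 3 0.168.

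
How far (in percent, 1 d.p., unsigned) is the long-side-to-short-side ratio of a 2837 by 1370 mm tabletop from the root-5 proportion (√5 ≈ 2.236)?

Ratio = 2837 / 1370 ≈ 2.0708.
Ideal root-5 ≈ 2.2361. |2.0708 − 2.2361| / 2.2361 ≈ 7.39% → 7.4%.

7.4%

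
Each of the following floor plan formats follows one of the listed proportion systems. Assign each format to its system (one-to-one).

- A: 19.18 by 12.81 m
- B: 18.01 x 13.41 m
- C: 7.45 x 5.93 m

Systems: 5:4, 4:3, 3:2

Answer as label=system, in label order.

A=3:2, B=4:3, C=5:4

Ratios: A ≈ 1.497; B ≈ 1.343; C ≈ 1.256.
Targets: 5:4 ≈ 1.250; 4:3 ≈ 1.333; 3:2 ≈ 1.500.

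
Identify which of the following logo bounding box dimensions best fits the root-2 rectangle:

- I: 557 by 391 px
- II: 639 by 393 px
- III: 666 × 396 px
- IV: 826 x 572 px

I

Ratios (long/short): I ≈ 1.425; II ≈ 1.626; III ≈ 1.682; IV ≈ 1.444.
root-2 ≈ 1.414; option I is nearest (Δ 0.011).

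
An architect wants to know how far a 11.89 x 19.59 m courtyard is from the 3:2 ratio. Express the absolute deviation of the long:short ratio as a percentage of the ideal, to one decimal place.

Ratio = 19.59 / 11.89 ≈ 1.6476.
Ideal 3:2 = 1.5000. |1.6476 − 1.5000| / 1.5000 ≈ 9.84% → 9.8%.

9.8%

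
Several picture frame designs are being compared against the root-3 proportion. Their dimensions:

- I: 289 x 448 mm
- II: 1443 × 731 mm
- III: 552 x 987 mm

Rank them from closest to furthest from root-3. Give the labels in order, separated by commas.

III, I, II

I: 448/289 ≈ 1.550 → |1.550 − 1.732| = 0.182
II: 1443/731 ≈ 1.974 → |1.974 − 1.732| = 0.242
III: 987/552 ≈ 1.788 → |1.788 − 1.732| = 0.056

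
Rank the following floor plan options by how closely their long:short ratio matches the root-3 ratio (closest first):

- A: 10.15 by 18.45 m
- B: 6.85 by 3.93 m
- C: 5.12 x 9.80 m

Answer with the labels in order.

A: 18.45/10.15 ≈ 1.818 → |1.818 − 1.732| = 0.086
B: 6.85/3.93 ≈ 1.743 → |1.743 − 1.732| = 0.011
C: 9.80/5.12 ≈ 1.914 → |1.914 − 1.732| = 0.182

B, A, C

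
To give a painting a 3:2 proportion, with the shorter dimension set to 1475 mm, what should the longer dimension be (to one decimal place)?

3:2 = 1.50000.
Longer side = 1475 × 1.50000 ≈ 2212.500 → 2212.5 mm.

2212.5 mm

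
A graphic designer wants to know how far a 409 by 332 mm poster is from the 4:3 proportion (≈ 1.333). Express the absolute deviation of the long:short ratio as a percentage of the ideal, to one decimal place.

7.6%

Ratio = 409 / 332 ≈ 1.2319.
Ideal 4:3 ≈ 1.3333. |1.2319 − 1.3333| / 1.3333 ≈ 7.61% → 7.6%.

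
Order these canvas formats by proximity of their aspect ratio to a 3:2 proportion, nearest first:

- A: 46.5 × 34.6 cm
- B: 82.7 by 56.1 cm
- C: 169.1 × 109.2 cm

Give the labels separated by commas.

B, C, A

Ratios: A = 46.5 / 34.6 ≈ 1.344; B = 82.7 / 56.1 ≈ 1.474; C = 169.1 / 109.2 ≈ 1.549.
|Δ from 1.500|: A 0.156; B 0.026; C 0.049.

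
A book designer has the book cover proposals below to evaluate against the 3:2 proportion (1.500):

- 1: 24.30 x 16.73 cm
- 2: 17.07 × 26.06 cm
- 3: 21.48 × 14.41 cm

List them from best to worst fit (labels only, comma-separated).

3, 2, 1

1: 24.30/16.73 ≈ 1.452 → |1.452 − 1.500| = 0.048
2: 26.06/17.07 ≈ 1.527 → |1.527 − 1.500| = 0.027
3: 21.48/14.41 ≈ 1.491 → |1.491 − 1.500| = 0.009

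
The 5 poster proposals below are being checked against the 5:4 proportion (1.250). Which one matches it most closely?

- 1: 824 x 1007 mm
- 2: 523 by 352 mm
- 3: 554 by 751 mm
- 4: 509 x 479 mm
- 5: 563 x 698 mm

Ratios (long/short): 1 ≈ 1.222; 2 ≈ 1.486; 3 ≈ 1.356; 4 ≈ 1.063; 5 ≈ 1.240.
5:4 ≈ 1.250; option 5 is nearest (Δ 0.010).

5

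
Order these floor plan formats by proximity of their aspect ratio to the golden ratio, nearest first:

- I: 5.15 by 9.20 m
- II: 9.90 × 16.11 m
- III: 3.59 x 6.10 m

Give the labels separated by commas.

II, III, I

I: 9.20/5.15 ≈ 1.786 → |1.786 − 1.618| = 0.168
II: 16.11/9.90 ≈ 1.627 → |1.627 − 1.618| = 0.009
III: 6.10/3.59 ≈ 1.699 → |1.699 − 1.618| = 0.081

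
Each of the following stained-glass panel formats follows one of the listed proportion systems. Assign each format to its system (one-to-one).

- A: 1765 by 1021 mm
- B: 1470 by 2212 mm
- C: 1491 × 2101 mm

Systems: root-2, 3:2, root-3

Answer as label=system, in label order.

A = 1765/1021 ≈ 1.729 → root-3 (1.732)
B = 2212/1470 ≈ 1.505 → 3:2 (1.500)
C = 2101/1491 ≈ 1.409 → root-2 (1.414)

A=root-3, B=3:2, C=root-2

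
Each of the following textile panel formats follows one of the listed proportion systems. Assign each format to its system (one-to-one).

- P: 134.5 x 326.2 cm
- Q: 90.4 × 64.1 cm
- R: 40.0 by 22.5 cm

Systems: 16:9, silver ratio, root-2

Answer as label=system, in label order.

P=silver ratio, Q=root-2, R=16:9

P = 326.2/134.5 ≈ 2.425 → silver ratio (2.414)
Q = 90.4/64.1 ≈ 1.410 → root-2 (1.414)
R = 40.0/22.5 ≈ 1.778 → 16:9 (1.778)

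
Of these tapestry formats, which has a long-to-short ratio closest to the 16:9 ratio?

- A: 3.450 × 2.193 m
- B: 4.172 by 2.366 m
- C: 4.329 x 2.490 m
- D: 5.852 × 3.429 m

Target 16:9 ≈ 1.778.
A: 1.573 (Δ0.205)  B: 1.763 (Δ0.015)  C: 1.739 (Δ0.039)  D: 1.707 (Δ0.071)

B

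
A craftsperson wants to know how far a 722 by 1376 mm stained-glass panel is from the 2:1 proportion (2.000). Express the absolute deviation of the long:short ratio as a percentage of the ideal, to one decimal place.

4.7%

Ratio = 1376 / 722 ≈ 1.9058.
Ideal 2:1 = 2.0000. |1.9058 − 2.0000| / 2.0000 ≈ 4.71% → 4.7%.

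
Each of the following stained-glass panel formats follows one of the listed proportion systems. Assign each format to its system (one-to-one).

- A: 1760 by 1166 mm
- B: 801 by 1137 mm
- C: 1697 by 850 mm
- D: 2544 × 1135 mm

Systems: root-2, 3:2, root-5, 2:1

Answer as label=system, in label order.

A=3:2, B=root-2, C=2:1, D=root-5

Ratios: A ≈ 1.509; B ≈ 1.419; C ≈ 1.996; D ≈ 2.241.
Targets: root-2 ≈ 1.414; 3:2 ≈ 1.500; root-5 ≈ 2.236; 2:1 ≈ 2.000.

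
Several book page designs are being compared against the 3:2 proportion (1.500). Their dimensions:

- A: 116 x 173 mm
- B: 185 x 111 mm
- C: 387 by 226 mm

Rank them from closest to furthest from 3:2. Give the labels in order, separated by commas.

A, B, C

A: 173/116 ≈ 1.491 → |1.491 − 1.500| = 0.009
B: 185/111 ≈ 1.667 → |1.667 − 1.500| = 0.167
C: 387/226 ≈ 1.712 → |1.712 − 1.500| = 0.212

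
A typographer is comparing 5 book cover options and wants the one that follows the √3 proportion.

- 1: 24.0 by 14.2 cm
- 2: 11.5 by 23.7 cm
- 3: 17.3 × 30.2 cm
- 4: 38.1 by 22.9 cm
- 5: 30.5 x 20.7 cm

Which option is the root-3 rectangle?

3

Ratios (long/short): 1 ≈ 1.690; 2 ≈ 2.061; 3 ≈ 1.746; 4 ≈ 1.664; 5 ≈ 1.473.
root-3 ≈ 1.732; option 3 is nearest (Δ 0.014).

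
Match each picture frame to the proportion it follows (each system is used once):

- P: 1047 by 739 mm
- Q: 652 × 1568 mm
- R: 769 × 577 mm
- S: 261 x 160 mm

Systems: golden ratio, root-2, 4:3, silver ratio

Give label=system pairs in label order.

P=root-2, Q=silver ratio, R=4:3, S=golden ratio

P = 1047/739 ≈ 1.417 → root-2 (1.414)
Q = 1568/652 ≈ 2.405 → silver ratio (2.414)
R = 769/577 ≈ 1.333 → 4:3 (1.333)
S = 261/160 ≈ 1.631 → golden ratio (1.618)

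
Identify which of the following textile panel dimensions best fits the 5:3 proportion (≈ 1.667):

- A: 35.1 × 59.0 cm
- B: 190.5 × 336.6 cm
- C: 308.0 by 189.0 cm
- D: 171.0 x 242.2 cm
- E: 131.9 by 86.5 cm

A

Ratios (long/short): A ≈ 1.681; B ≈ 1.767; C ≈ 1.630; D ≈ 1.416; E ≈ 1.525.
5:3 ≈ 1.667; option A is nearest (Δ 0.014).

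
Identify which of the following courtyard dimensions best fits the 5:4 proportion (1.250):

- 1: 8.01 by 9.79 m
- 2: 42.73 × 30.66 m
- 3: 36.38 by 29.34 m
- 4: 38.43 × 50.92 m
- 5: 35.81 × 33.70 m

Target 5:4 ≈ 1.250.
1: 1.222 (Δ0.028)  2: 1.394 (Δ0.144)  3: 1.240 (Δ0.010)  4: 1.325 (Δ0.075)  5: 1.063 (Δ0.187)

3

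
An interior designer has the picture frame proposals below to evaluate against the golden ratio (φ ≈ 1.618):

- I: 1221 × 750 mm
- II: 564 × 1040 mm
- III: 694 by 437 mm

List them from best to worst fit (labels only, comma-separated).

I, III, II

Ratios: I = 1221 / 750 ≈ 1.628; II = 1040 / 564 ≈ 1.844; III = 694 / 437 ≈ 1.588.
|Δ from 1.618|: I 0.010; II 0.226; III 0.030.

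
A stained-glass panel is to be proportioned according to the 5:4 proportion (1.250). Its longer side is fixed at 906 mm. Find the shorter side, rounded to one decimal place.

5:4 = 1.25000.
Shorter side = 906 ÷ 1.25000 ≈ 724.800 → 724.8 mm.

724.8 mm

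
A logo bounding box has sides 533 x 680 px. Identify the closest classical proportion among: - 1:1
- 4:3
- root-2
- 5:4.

680/533 ≈ 1.276. Nearest candidates are 5:4 (1.250, off by 0.026) and 4:3 (1.333, off by 0.057).

5:4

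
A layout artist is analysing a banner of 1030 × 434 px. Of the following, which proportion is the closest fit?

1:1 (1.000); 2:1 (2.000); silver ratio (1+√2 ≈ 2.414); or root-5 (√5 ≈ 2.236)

silver ratio

Ratio = 1030 / 434 ≈ 2.373.
Distances: 1:1 1.000 (Δ 1.373); 2:1 2.000 (Δ 0.373); silver ratio 2.414 (Δ 0.041); root-5 2.236 (Δ 0.137).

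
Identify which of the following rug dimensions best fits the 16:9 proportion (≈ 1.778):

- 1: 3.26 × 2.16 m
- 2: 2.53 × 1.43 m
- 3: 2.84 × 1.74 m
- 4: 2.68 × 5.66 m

Target 16:9 ≈ 1.778.
1: 1.509 (Δ0.269)  2: 1.769 (Δ0.009)  3: 1.632 (Δ0.146)  4: 2.112 (Δ0.334)

2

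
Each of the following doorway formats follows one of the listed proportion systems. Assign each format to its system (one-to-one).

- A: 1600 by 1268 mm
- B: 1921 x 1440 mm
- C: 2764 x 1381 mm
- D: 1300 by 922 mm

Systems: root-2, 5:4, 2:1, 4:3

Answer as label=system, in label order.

A=5:4, B=4:3, C=2:1, D=root-2

A = 1600/1268 ≈ 1.262 → 5:4 (1.250)
B = 1921/1440 ≈ 1.334 → 4:3 (1.333)
C = 2764/1381 ≈ 2.001 → 2:1 (2.000)
D = 1300/922 ≈ 1.410 → root-2 (1.414)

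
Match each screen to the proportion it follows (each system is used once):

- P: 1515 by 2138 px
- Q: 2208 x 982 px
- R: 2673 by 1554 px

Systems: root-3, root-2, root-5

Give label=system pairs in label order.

P=root-2, Q=root-5, R=root-3

Ratios: P ≈ 1.411; Q ≈ 2.248; R ≈ 1.720.
Targets: root-3 ≈ 1.732; root-2 ≈ 1.414; root-5 ≈ 2.236.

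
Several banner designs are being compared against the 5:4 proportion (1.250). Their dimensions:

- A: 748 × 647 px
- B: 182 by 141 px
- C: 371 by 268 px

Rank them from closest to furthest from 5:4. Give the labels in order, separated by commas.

A: 748/647 ≈ 1.156 → |1.156 − 1.250| = 0.094
B: 182/141 ≈ 1.291 → |1.291 − 1.250| = 0.041
C: 371/268 ≈ 1.384 → |1.384 − 1.250| = 0.134

B, A, C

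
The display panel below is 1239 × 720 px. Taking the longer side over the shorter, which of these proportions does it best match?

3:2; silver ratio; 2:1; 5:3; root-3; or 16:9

root-3

1239/720 ≈ 1.721. Nearest candidates are root-3 (1.732, off by 0.011) and 5:3 (1.667, off by 0.054).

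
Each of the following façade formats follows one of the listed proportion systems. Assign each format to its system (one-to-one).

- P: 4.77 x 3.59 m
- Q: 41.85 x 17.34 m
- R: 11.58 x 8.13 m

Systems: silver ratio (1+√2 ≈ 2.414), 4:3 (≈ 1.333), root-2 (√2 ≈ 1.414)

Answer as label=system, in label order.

P=4:3, Q=silver ratio, R=root-2

P = 4.77/3.59 ≈ 1.329 → 4:3 (1.333)
Q = 41.85/17.34 ≈ 2.413 → silver ratio (2.414)
R = 11.58/8.13 ≈ 1.424 → root-2 (1.414)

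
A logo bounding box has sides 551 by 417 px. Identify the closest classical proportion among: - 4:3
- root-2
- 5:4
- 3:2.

551/417 ≈ 1.321. Nearest candidates are 4:3 (1.333, off by 0.012) and 5:4 (1.250, off by 0.071).

4:3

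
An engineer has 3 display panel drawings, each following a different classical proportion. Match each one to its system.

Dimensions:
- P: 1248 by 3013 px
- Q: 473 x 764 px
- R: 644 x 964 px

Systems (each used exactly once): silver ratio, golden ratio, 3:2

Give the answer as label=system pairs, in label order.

P=silver ratio, Q=golden ratio, R=3:2

Ratios: P ≈ 2.414; Q ≈ 1.615; R ≈ 1.497.
Targets: silver ratio ≈ 2.414; golden ratio ≈ 1.618; 3:2 ≈ 1.500.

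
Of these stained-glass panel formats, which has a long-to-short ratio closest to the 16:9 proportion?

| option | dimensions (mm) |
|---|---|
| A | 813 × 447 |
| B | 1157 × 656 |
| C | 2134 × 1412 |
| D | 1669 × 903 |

B

Ratios (long/short): A ≈ 1.819; B ≈ 1.764; C ≈ 1.511; D ≈ 1.848.
16:9 ≈ 1.778; option B is nearest (Δ 0.014).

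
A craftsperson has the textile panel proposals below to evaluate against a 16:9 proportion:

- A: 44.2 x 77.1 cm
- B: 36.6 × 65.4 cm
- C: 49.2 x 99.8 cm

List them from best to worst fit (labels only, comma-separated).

B, A, C

A: 77.1/44.2 ≈ 1.744 → |1.744 − 1.778| = 0.034
B: 65.4/36.6 ≈ 1.787 → |1.787 − 1.778| = 0.009
C: 99.8/49.2 ≈ 2.028 → |2.028 − 1.778| = 0.250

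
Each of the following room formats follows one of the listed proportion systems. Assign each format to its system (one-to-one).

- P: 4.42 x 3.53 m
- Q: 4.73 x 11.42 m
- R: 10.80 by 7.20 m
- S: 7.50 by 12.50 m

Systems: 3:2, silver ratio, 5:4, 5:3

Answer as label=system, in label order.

P=5:4, Q=silver ratio, R=3:2, S=5:3

Ratios: P ≈ 1.252; Q ≈ 2.414; R ≈ 1.500; S ≈ 1.667.
Targets: 3:2 ≈ 1.500; silver ratio ≈ 2.414; 5:4 ≈ 1.250; 5:3 ≈ 1.667.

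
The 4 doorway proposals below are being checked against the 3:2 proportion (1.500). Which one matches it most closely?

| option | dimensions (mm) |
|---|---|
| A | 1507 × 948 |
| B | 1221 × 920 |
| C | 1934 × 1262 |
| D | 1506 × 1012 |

D

Target 3:2 ≈ 1.500.
A: 1.590 (Δ0.090)  B: 1.327 (Δ0.173)  C: 1.532 (Δ0.032)  D: 1.488 (Δ0.012)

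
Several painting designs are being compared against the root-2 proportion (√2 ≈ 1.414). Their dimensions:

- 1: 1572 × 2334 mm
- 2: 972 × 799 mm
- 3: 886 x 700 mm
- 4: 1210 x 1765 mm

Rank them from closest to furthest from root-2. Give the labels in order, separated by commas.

4, 1, 3, 2

1: 2334/1572 ≈ 1.485 → |1.485 − 1.414| = 0.071
2: 972/799 ≈ 1.217 → |1.217 − 1.414| = 0.197
3: 886/700 ≈ 1.266 → |1.266 − 1.414| = 0.148
4: 1765/1210 ≈ 1.459 → |1.459 − 1.414| = 0.045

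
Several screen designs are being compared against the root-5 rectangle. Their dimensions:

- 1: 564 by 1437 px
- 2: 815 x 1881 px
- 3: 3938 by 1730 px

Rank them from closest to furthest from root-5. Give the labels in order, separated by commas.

Ratios: 1 = 1437 / 564 ≈ 2.548; 2 = 1881 / 815 ≈ 2.308; 3 = 3938 / 1730 ≈ 2.276.
|Δ from 2.236|: 1 0.312; 2 0.072; 3 0.040.

3, 2, 1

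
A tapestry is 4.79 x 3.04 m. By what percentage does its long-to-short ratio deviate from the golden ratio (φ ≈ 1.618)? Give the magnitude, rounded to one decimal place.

Ratio = 4.79 / 3.04 ≈ 1.5757.
Ideal golden ratio ≈ 1.6180. |1.5757 − 1.6180| / 1.6180 ≈ 2.61% → 2.6%.

2.6%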